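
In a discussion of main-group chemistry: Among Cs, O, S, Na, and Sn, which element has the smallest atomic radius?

Across a period the added protons contract the valence shell; down a group each new principal shell makes the atom larger.
These span different periods and groups, so the two trends combine.
S > O: they share group 16; the group trend gives S the larger value.
Sn > S: both effects reinforce here, so Sn is clearly the larger of the two.
Na > Sn: the two effects oppose for this pair; the across-period effect wins (155 vs 140 pm).
Cs > Na: they share group 1; the group trend gives Cs the larger value.
Tabulated atomic radius (pm): O 63, Na 155, S 103, Sn 140, Cs 232.
The smallest atomic radius among these belongs to O.

O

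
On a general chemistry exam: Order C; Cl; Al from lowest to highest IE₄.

Cl, C, Al

Consider each +3 ion: C³⁺ still has 1 valence electron; Cl³⁺ still has 4 valence electrons; Al³⁺ is the bare [Ne] core.
Breaking into a closed-shell core is much more expensive than removing a leftover valence electron — Al has the largest IE_4 here.
Valence configurations: C³⁺ [He]2s¹, Cl³⁺ [Ne]3s²3p².
The numbers (kJ/mol): C 6223, Cl 5159, Al 11577.
So the fourth ionization energies run Cl < C < Al.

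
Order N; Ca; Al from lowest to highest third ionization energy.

After 2 electrons have been removed, what remains? N²⁺ still has 3 valence electrons; Ca²⁺ is the bare [Ar] core; Al²⁺ still has 1 valence electron.
Pulling an electron out of a noble-gas core costs far more than removing a remaining valence electron, so Ca sits at the high end of IE_3.
Valence configurations: N²⁺ [He]2s²2p¹, Al²⁺ [Ne]3s¹.
The numbers (kJ/mol): N 4578, Ca 4912, Al 2745.
So the third ionization energies run Al < N < Ca.

Al < N < Ca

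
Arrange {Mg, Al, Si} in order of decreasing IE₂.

Al > Si > Mg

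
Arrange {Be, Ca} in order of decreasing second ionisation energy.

Consider each +1 ion: Be⁺ still has 1 valence electron; Ca⁺ still has 1 valence electron.
All are still removing valence electrons, so compare the +1 ions as you would atoms: IE_2 generally rises across a period (higher Z_eff) and falls down a group (larger shell), subject to the usual subshell exceptions.
Valence configurations: Be⁺ [He]2s¹, Ca⁺ [Ar]4s¹.
Approximate IE_2 values (kJ/mol): Be 1757, Ca 1145.
Putting it together, IE_2: Ca < Be.

Be > Ca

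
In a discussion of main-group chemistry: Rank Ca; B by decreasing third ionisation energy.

Ca > B

After 2 electrons have been removed, what remains? Ca²⁺ is the bare [Ar] core; B²⁺ still has 1 valence electron.
Core electrons are held far more tightly than valence electrons, so Ca tops the IE_3 order.
Approximate IE_3 values (kJ/mol): Ca 4912, B 3660.
Overall IE_3 order: B < Ca.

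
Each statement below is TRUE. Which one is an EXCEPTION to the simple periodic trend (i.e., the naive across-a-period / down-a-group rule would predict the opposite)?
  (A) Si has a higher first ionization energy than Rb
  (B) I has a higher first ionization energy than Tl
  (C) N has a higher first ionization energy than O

(C)

The general trend: first ionization energy increases across a period and decreases down a group.
(A) Si (period 3, group 14) vs Rb (period 5, group 1): the stated order agrees with the simple trend.
(B) I (period 5, group 17) vs Tl (period 6, group 13): the stated order agrees with the simple trend.
(C) N (period 2, group 15) vs O (period 2, group 16): the stated order contradicts the simple trend.
The exception is (C): pairing an electron in O's 2p⁴ costs repulsion energy, so O ionizes more easily than half-filled N (2p³).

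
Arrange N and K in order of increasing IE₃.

K, N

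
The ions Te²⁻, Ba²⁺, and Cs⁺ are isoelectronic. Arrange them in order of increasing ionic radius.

Ba²⁺ < Cs⁺ < Te²⁻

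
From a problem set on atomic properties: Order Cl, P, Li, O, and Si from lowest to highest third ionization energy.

The third ionization energy removes an electron from the +2 ion. For each element: Cl²⁺ still has 5 valence electrons; P²⁺ still has 3 valence electrons; Li²⁺ is already 1 electron into the core; O²⁺ still has 4 valence electrons; Si²⁺ still has 2 valence electrons.
Pulling an electron out of a noble-gas core costs far more than removing a remaining valence electron, so Li sits at the high end of IE_3.
Valence configurations: Cl²⁺ [Ne]3s²3p³, P²⁺ [Ne]3s²3p¹, O²⁺ [He]2s²2p², Si²⁺ [Ne]3s².
P²⁺ loses a lone 3p electron whereas Si²⁺ must break into a filled 3s² pair, so IE_3(Si) > IE_3(P) even though P has the higher nuclear charge.
Approximate IE_3 values (kJ/mol): Cl 3822, P 2914, Li 11815, O 5300, Si 3232.
So the third ionization energies run P < Si < Cl < O < Li.

P, Si, Cl, O, Li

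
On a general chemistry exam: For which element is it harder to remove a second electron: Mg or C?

C

The second ionization energy removes an electron from the +1 ion. For each element: Mg⁺ still has 1 valence electron; C⁺ still has 3 valence electrons.
All are still removing valence electrons, so compare the +1 ions as you would atoms: IE_2 generally rises across a period (higher Z_eff) and falls down a group (larger shell), subject to the usual subshell exceptions.
Valence configurations: Mg⁺ [Ne]3s¹, C⁺ [He]2s²2p¹.
The numbers (kJ/mol): Mg 1451, C 2353.
Overall IE_2 order: Mg < C.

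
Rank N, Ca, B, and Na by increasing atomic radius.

B is in period 2, group 13; N is in period 2, group 15; Na is in period 3, group 1; Ca is in period 4, group 2.
Radius decreases left→right (rising Z_eff, same n) and increases top→bottom (higher n).
Here both period and group differ, so the two effects have to be weighed against each other.
B > N: both are in period 2; the period trend gives B the larger value.
Na > B: both effects reinforce here, so Na is clearly the larger of the two.
Ca > Na: the two effects oppose for this pair; the down-group effect wins (171 vs 155 pm).
For reference (pm): B 85, N 71, Na 155, Ca 171.
So from smallest to largest: N < B < Na < Ca.

N < B < Na < Ca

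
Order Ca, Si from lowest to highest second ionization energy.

Consider each +1 ion: Ca⁺ still has 1 valence electron; Si⁺ still has 3 valence electrons.
All are still removing valence electrons, so compare the +1 ions as you would atoms: IE_2 generally rises across a period (higher Z_eff) and falls down a group (larger shell), subject to the usual subshell exceptions.
Valence configurations: Ca⁺ [Ar]4s¹, Si⁺ [Ne]3s²3p¹.
Approximate IE_2 values (kJ/mol): Ca 1145, Si 1577.
Overall IE_2 order: Ca < Si.

Ca, Si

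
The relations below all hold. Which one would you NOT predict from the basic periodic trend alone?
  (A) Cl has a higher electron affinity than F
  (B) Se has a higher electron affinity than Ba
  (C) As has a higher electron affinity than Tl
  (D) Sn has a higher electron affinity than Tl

The general trend: electron affinity increases across a period and decreases down a group.
(A) Cl (period 3, group 17) vs F (period 2, group 17): the stated order contradicts the simple trend.
(B) Se (period 4, group 16) vs Ba (period 6, group 2): the stated order agrees with the simple trend.
(C) As (period 4, group 15) vs Tl (period 6, group 13): the stated order agrees with the simple trend.
(D) Sn (period 5, group 14) vs Tl (period 6, group 13): the stated order agrees with the simple trend.
The exception is (A): F's small 2p subshell makes the incoming electron feel strong e⁻–e⁻ repulsion, so Cl actually releases more energy on gaining an electron.

(A)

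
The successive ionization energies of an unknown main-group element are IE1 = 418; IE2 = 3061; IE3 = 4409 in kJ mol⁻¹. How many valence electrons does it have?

Look for the largest jump between consecutive ionization energies: IE2/IE1 ≈ 7.3, far larger than any earlier ratio.
That jump marks the point where a core electron is being removed. So the atom has 1 valence electron.

1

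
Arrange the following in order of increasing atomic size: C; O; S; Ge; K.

O < C < S < Ge < K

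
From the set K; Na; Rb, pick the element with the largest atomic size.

Rb

Na is in period 3, group 1; K is in period 4, group 1; Rb is in period 5, group 1.
Moving right in a period, electrons are added to the same shell under a stronger nuclear pull, so atoms get smaller; moving down, a new shell is opened and atoms get larger.
All are in group 1, so atomic radius increases down the group.
The largest atomic size among these belongs to Rb.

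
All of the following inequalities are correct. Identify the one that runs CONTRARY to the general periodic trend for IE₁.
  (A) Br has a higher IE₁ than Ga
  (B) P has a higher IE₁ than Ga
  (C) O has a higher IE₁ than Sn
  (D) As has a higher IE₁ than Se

The general trend: IE₁ increases across a period and decreases down a group.
(A) Br (period 4, group 17) vs Ga (period 4, group 13): the stated order agrees with the simple trend.
(B) P (period 3, group 15) vs Ga (period 4, group 13): the stated order agrees with the simple trend.
(C) O (period 2, group 16) vs Sn (period 5, group 14): the stated order agrees with the simple trend.
(D) As (period 4, group 15) vs Se (period 4, group 16): the stated order contradicts the simple trend.
The exception is (D): Se (4p⁴) ionizes more easily than half-filled As (4p³).

(D)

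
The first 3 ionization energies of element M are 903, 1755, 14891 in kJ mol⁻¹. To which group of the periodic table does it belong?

Group 2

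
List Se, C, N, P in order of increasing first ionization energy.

C is in period 2, group 14; N is in period 2, group 15; P is in period 3, group 15; Se is in period 4, group 16.
Removing the outermost electron gets harder across a period and easier down a group.
Here both period and group differ, so the two effects have to be weighed against each other.
P > Se: the two effects oppose for this pair; the down-group effect wins (1012 vs 941 kJ/mol).
C > P: the two effects oppose for this pair; the down-group effect wins (1086 vs 1012 kJ/mol).
N > C: both are in period 2; the period trend gives N the larger value.
Tabulated first ionization energy (kJ/mol): C 1086, N 1402, P 1012, Se 941.
So from lowest to highest: Se < P < C < N.

Se < P < C < N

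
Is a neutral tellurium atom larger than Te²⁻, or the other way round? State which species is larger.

Forming Te²⁻ adds 2 electrons to Te. More electron–electron repulsion in the same shell, with unchanged nuclear charge, lets the cloud expand.
An anion is larger than its parent atom: Te²⁻ > Te.

Te²⁻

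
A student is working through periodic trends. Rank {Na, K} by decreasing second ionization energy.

The second ionization energy removes an electron from the +1 ion. For each element: Na⁺ is the bare [Ne] core; K⁺ is the bare [Ar] core.
All of these are removing an electron from a noble-gas core or deeper; the smaller core (lower principal quantum number) is held far more tightly, and within a period the higher nuclear charge binds the same core more tightly.
Approximate IE_2 values (kJ/mol): Na 4562, K 3052.
Overall IE_2 order: K < Na.

Na > K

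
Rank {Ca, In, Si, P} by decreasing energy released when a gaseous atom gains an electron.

Si > P > In > Ca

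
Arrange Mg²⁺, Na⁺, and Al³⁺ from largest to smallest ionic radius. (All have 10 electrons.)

Na⁺, Mg²⁺, Al³⁺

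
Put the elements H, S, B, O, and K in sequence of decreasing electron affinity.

H is in period 1, group 1; B is in period 2, group 13; O is in period 2, group 16; S is in period 3, group 16; K is in period 4, group 1.
Electron affinity generally becomes more exothermic across a period toward the halogens and less exothermic down a group.
Neither a single period nor a single group — weigh both effects.
K > B: this pair runs against the simple trend — see the exception note.
H > K: H sits above K in group 1, so the down-group effect alone puts H higher.
O > H: period and group pull opposite ways; the across-period shift dominates (141 vs 73 kJ/mol).
S > O: this pair runs against the simple trend — see the exception note.
Note the exception: K has a higher electron affinity than B, contrary to the simple trend — B's ns²np¹ configuration gives only a small electron affinity — the sparsely filled np subshell binds an added electron weakly.
Note the exception: S has a higher electron affinity than O, contrary to the simple trend — the compact 2p subshell of O repels the added electron more than S's larger 3p does.
Approximate values (kJ/mol): H 73, B 27, O 141, S 200, K 48.
So from highest to lowest: S > O > H > K > B.

S > O > H > K > B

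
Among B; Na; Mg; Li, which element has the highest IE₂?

Li

Consider each +1 ion: B⁺ still has 2 valence electrons; Na⁺ is the bare [Ne] core; Mg⁺ still has 1 valence electron; Li⁺ is the bare [He] core.
Breaking into a closed-shell core is much more expensive than removing a leftover valence electron — Na and Li have the largest IE_2 here.
Valence configurations: B⁺ [He]2s², Mg⁺ [Ne]3s¹.
The numbers (kJ/mol): B 2427, Na 4562, Mg 1451, Li 7298.
Putting it together, IE_2: Mg < B < Na < Li.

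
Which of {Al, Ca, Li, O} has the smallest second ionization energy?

Ca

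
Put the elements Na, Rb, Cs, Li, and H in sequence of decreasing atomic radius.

H is in period 1, group 1; Li is in period 2, group 1; Na is in period 3, group 1; Rb is in period 5, group 1; Cs is in period 6, group 1.
Atomic radius shrinks across a period as nuclear charge pulls the same shell inward, and grows down a group as new shells are added.
All are in group 1, so atomic radius increases down the group.
So from largest to smallest: Cs > Rb > Na > Li > H.

Cs > Rb > Na > Li > H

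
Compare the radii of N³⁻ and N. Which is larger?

Forming N³⁻ adds 3 electrons to N. More electron–electron repulsion in the same shell, with unchanged nuclear charge, lets the cloud expand.
An anion is larger than its parent atom: N³⁻ > N.

N³⁻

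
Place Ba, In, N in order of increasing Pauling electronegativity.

N is in period 2, group 15; In is in period 5, group 13; Ba is in period 6, group 2.
Electronegativity increases across a period and decreases down a group, tracking effective nuclear charge and atomic size.
Here both period and group differ, so the two effects have to be weighed against each other.
In > Ba: relative to Ba, both the across-period and down-group shifts push In's electronegativity up.
N > In: relative to In, both the across-period and down-group shifts push N's electronegativity up.
For reference (Pauling): N 3.04, In 1.78, Ba 0.89.
So from lowest to highest: Ba < In < N.

Ba < In < N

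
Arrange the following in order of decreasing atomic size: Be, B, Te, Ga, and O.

Te > Ga > Be > B > O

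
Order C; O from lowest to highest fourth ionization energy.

C < O

After 3 electrons have been removed, what remains? C³⁺ still has 1 valence electron; O³⁺ still has 3 valence electrons.
All are still removing valence electrons, so compare the +3 ions as you would atoms: IE_4 generally rises across a period (higher Z_eff) and falls down a group (larger shell), subject to the usual subshell exceptions.
Valence configurations: C³⁺ [He]2s¹, O³⁺ [He]2s²2p¹.
Approximate IE_4 values (kJ/mol): C 6223, O 7469.
So the fourth ionization energies run C < O.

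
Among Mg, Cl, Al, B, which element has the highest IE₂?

B

The second ionization energy removes an electron from the +1 ion. For each element: Mg⁺ still has 1 valence electron; Cl⁺ still has 6 valence electrons; Al⁺ still has 2 valence electrons; B⁺ still has 2 valence electrons.
All are still removing valence electrons, so compare the +1 ions as you would atoms: IE_2 generally rises across a period (higher Z_eff) and falls down a group (larger shell), subject to the usual subshell exceptions.
Valence configurations: Mg⁺ [Ne]3s¹, Cl⁺ [Ne]3s²3p⁴, Al⁺ [Ne]3s², B⁺ [He]2s².
The numbers (kJ/mol): Mg 1451, Cl 2298, Al 1817, B 2427.
Hence IE_2: Mg < Al < Cl < B.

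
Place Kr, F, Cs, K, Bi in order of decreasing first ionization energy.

First ionization energy rises across a period (greater Z_eff holds electrons more tightly) and falls down a group (valence electrons are farther from the nucleus).
These span different periods and groups, so the two trends combine.
K > Cs: K sits above Cs in group 1, so the down-group effect alone puts K higher.
Bi > K: the two effects oppose for this pair; the across-period effect wins (703 vs 419 kJ/mol).
Kr > Bi: relative to Bi, both the across-period and down-group shifts push Kr's first ionization energy up.
F > Kr: the two effects oppose for this pair; the down-group effect wins (1681 vs 1351 kJ/mol).
Approximate values (kJ/mol): F 1681, K 419, Kr 1351, Cs 376, Bi 703.
So from highest to lowest: F > Kr > Bi > K > Cs.

F, Kr, Bi, K, Cs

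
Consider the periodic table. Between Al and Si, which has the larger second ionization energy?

Al

After 1 electron has been removed, what remains? Al⁺ still has 2 valence electrons; Si⁺ still has 3 valence electrons.
All are still removing valence electrons, so compare the +1 ions as you would atoms: IE_2 generally rises across a period (higher Z_eff) and falls down a group (larger shell), subject to the usual subshell exceptions.
Valence configurations: Al⁺ [Ne]3s², Si⁺ [Ne]3s²3p¹.
Si⁺ loses a lone 3p electron whereas Al⁺ must break into a filled 3s² pair, so IE_2(Al) > IE_2(Si) even though Si has the higher nuclear charge.
The numbers (kJ/mol): Al 1817, Si 1577.
Hence IE_2: Si < Al.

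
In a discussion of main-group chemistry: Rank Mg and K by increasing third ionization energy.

K < Mg

The third ionization energy removes an electron from the +2 ion. For each element: Mg²⁺ is the bare [Ne] core; K²⁺ is already 1 electron into the core.
All of these are removing an electron from a noble-gas core or deeper; the smaller core (lower principal quantum number) is held far more tightly, and within a period the higher nuclear charge binds the same core more tightly.
The numbers (kJ/mol): Mg 7733, K 4420.
Hence IE_3: K < Mg.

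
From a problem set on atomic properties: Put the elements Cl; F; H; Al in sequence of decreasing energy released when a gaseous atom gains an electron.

H is in period 1, group 1; F is in period 2, group 17; Al is in period 3, group 13; Cl is in period 3, group 17.
EA tends to increase across a period and decrease down a group, though the pattern is less regular than for IE or radius.
Here both period and group differ, so the two effects have to be weighed against each other.
H > Al: the two effects oppose for this pair; the down-group effect wins (73 vs 42 kJ/mol).
F > H: the two effects oppose for this pair; the across-period effect wins (328 vs 73 kJ/mol).
Cl > F: this pair runs against the simple trend — see the exception note.
Note the exception: Cl has a higher electron affinity than F, contrary to the simple trend — F's small 2p subshell makes the incoming electron feel strong e⁻–e⁻ repulsion, so Cl actually releases more energy on gaining an electron.
For reference (kJ/mol): H 73, F 328, Al 42, Cl 349.
So from highest to lowest: Cl > F > H > Al.

Cl > F > H > Al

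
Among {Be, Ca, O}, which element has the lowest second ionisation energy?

IE_2 is the cost of taking one more electron from the +1 cation: Be⁺ still has 1 valence electron; Ca⁺ still has 1 valence electron; O⁺ still has 5 valence electrons.
All are still removing valence electrons, so compare the +1 ions as you would atoms: IE_2 generally rises across a period (higher Z_eff) and falls down a group (larger shell), subject to the usual subshell exceptions.
Valence configurations: Be⁺ [He]2s¹, Ca⁺ [Ar]4s¹, O⁺ [He]2s²2p³.
Tabulated IE_2 (kJ/mol): Be 1757, Ca 1145, O 3388.
Overall IE_2 order: Ca < Be < O.

Ca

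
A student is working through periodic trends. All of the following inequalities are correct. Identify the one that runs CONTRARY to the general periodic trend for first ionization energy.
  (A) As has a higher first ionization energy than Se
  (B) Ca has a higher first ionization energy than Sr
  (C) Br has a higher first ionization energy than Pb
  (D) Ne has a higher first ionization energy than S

(A)

The general trend: first ionization energy increases across a period and decreases down a group.
(A) As (period 4, group 15) vs Se (period 4, group 16): the stated order contradicts the simple trend.
(B) Ca (period 4, group 2) vs Sr (period 5, group 2): the stated order agrees with the simple trend.
(C) Br (period 4, group 17) vs Pb (period 6, group 14): the stated order agrees with the simple trend.
(D) Ne (period 2, group 18) vs S (period 3, group 16): the stated order agrees with the simple trend.
The exception is (A): Se (4p⁴) ionizes more easily than half-filled As (4p³).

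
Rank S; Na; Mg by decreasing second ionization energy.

Na > S > Mg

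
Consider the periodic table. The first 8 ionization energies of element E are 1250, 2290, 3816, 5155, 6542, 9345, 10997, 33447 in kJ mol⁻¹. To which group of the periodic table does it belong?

Group 17

Look for the largest jump between consecutive ionization energies: IE8/IE7 ≈ 3.0, far larger than any earlier ratio.
That jump marks the point where a core electron is being removed. So the atom has 7 valence electrons.
A main-group element with 7 valence electrons is in group 17.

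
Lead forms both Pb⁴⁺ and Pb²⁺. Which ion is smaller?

Pb⁴⁺

Both ions have Z = 82 protons, but Pb⁴⁺ has lost more electrons, so its remaining electrons feel a larger effective nuclear charge per electron and are pulled in more tightly.
Higher positive charge → smaller ion, so Pb²⁺ > Pb⁴⁺.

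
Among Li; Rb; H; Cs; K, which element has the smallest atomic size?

H is in period 1, group 1; Li is in period 2, group 1; K is in period 4, group 1; Rb is in period 5, group 1; Cs is in period 6, group 1.
Moving right in a period, electrons are added to the same shell under a stronger nuclear pull, so atoms get smaller; moving down, a new shell is opened and atoms get larger.
All are in group 1, so atomic radius increases down the group.
The smallest atomic size among these belongs to H.

H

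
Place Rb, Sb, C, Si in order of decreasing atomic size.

Rb > Sb > Si > C

C is in period 2, group 14; Si is in period 3, group 14; Rb is in period 5, group 1; Sb is in period 5, group 15.
Across a period the added protons contract the valence shell; down a group each new principal shell makes the atom larger.
Neither a single period nor a single group — weigh both effects.
Si > C: they share group 14; the group trend gives Si the larger value.
Sb > Si: period and group pull opposite ways; the down-group shift dominates (140 vs 116 pm).
Rb > Sb: Rb lies to the left of Sb in period 5, so the across-period effect alone puts Rb larger.
For reference (pm): C 75, Si 116, Rb 210, Sb 140.
So from largest to smallest: Rb > Sb > Si > C.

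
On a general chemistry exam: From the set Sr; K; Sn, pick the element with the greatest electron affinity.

Atoms with high Z_eff and room in the valence shell (especially the halogens) have the most exothermic electron affinities.
Neither a single period nor a single group — weigh both effects.
K > Sr: the two effects oppose for this pair; the down-group effect wins (48 vs 5 kJ/mol).
Sn > K: the two effects oppose for this pair; the across-period effect wins (107 vs 48 kJ/mol).
Approximate values (kJ/mol): K 48, Sr 5, Sn 107.
The greatest electron affinity among these belongs to Sn.

Sn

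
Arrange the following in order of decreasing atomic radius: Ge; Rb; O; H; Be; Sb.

Rb > Sb > Ge > Be > O > H

H is in period 1, group 1; Be is in period 2, group 2; O is in period 2, group 16; Ge is in period 4, group 14; Rb is in period 5, group 1; Sb is in period 5, group 15.
Moving right in a period, electrons are added to the same shell under a stronger nuclear pull, so atoms get smaller; moving down, a new shell is opened and atoms get larger.
Neither a single period nor a single group — weigh both effects.
O > H: period and group pull opposite ways; the down-group shift dominates (63 vs 32 pm).
Be > O: Be lies to the left of O in period 2, so the across-period effect alone puts Be larger.
Ge > Be: the two effects oppose for this pair; the down-group effect wins (121 vs 102 pm).
Sb > Ge: the two effects oppose for this pair; the down-group effect wins (140 vs 121 pm).
Rb > Sb: both are in period 5; the period trend gives Rb the larger value.
Approximate values (pm): H 32, Be 102, O 63, Ge 121, Rb 210, Sb 140.
So from largest to smallest: Rb > Sb > Ge > Be > O > H.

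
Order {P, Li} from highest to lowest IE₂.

Li > P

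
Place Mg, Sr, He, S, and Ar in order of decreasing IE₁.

He is in period 1, group 18; Mg is in period 3, group 2; S is in period 3, group 16; Ar is in period 3, group 18; Sr is in period 5, group 2.
First ionization energy rises across a period (greater Z_eff holds electrons more tightly) and falls down a group (valence electrons are farther from the nucleus).
Here both period and group differ, so the two effects have to be weighed against each other.
Mg > Sr: they share group 2; the group trend gives Mg the larger value.
S > Mg: both are in period 3; the period trend gives S the larger value.
Ar > S: both are in period 3; the period trend gives Ar the larger value.
He > Ar: they share group 18; the group trend gives He the larger value.
Tabulated first ionization energy (kJ/mol): He 2372, Mg 738, S 1000, Ar 1521, Sr 550.
So from highest to lowest: He > Ar > S > Mg > Sr.

He > Ar > S > Mg > Sr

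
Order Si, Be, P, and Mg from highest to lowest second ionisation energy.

P > Be > Si > Mg

Consider each +1 ion: Si⁺ still has 3 valence electrons; Be⁺ still has 1 valence electron; P⁺ still has 4 valence electrons; Mg⁺ still has 1 valence electron.
All are still removing valence electrons, so compare the +1 ions as you would atoms: IE_2 generally rises across a period (higher Z_eff) and falls down a group (larger shell), subject to the usual subshell exceptions.
Valence configurations: Si⁺ [Ne]3s²3p¹, Be⁺ [He]2s¹, P⁺ [Ne]3s²3p², Mg⁺ [Ne]3s¹.
The numbers (kJ/mol): Si 1577, Be 1757, P 1907, Mg 1451.
Hence IE_2: Mg < Si < Be < P.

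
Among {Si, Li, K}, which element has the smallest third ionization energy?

Si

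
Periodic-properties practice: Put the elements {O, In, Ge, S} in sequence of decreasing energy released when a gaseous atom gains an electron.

O is in period 2, group 16; S is in period 3, group 16; Ge is in period 4, group 14; In is in period 5, group 13.
EA tends to increase across a period and decrease down a group, though the pattern is less regular than for IE or radius.
Here both period and group differ, so the two effects have to be weighed against each other.
Ge > In: both effects reinforce here, so Ge is clearly the higher of the two.
O > Ge: both effects reinforce here, so O is clearly the higher of the two.
S > O: this pair runs against the simple trend — see the exception note.
Note the exception: S has a higher electron affinity than O, contrary to the simple trend — the compact 2p subshell of O repels the added electron more than S's larger 3p does.
Approximate values (kJ/mol): O 141, S 200, Ge 119, In 29.
So from highest to lowest: S > O > Ge > In.

S > O > Ge > In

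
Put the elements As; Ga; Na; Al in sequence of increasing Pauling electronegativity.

Na is in period 3, group 1; Al is in period 3, group 13; Ga is in period 4, group 13; As is in period 4, group 15.
EN rises left→right (higher Z_eff, smaller atoms) and falls top→bottom (larger, more shielded atoms).
Here both period and group differ, so the two effects have to be weighed against each other.
Al > Na: Al lies to the right of Na in period 3, so the across-period effect alone puts Al higher.
Ga > Al: this pair runs against the simple trend — see the exception note.
As > Ga: As lies to the right of Ga in period 4, so the across-period effect alone puts As higher.
Note the exception: Ga has a higher electronegativity than Al, contrary to the simple trend — poor shielding by filled d (and f) subshells raises the heavier element's effective nuclear charge more than the simple down-group trend predicts.
Tabulated electronegativity (Pauling): Na 0.93, Al 1.61, Ga 1.81, As 2.18.
So from lowest to highest: Na < Al < Ga < As.

Na, Al, Ga, As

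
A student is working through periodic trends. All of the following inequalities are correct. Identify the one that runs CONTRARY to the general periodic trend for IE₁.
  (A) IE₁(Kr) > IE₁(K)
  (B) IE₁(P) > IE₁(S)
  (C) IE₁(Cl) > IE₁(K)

The general trend: IE₁ increases across a period and decreases down a group.
(A) Kr (period 4, group 18) vs K (period 4, group 1): the stated order agrees with the simple trend.
(B) P (period 3, group 15) vs S (period 3, group 16): the stated order contradicts the simple trend.
(C) Cl (period 3, group 17) vs K (period 4, group 1): the stated order agrees with the simple trend.
The exception is (B): S (3p⁴) ionizes more easily than half-filled P (3p³) because the paired 3p electron in S is pushed out by e⁻–e⁻ repulsion.

(B)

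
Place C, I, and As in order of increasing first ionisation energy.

C is in period 2, group 14; As is in period 4, group 15; I is in period 5, group 17.
Removing the outermost electron gets harder across a period and easier down a group.
Here both period and group differ, so the two effects have to be weighed against each other.
I > As: period and group pull opposite ways; the across-period shift dominates (1008 vs 947 kJ/mol).
C > I: the two effects oppose for this pair; the down-group effect wins (1086 vs 1008 kJ/mol).
For reference (kJ/mol): C 1086, As 947, I 1008.
So from lowest to highest: As < I < C.

As, I, C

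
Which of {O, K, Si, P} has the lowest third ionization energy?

P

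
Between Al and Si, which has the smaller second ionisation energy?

IE_2 is the cost of taking one more electron from the +1 cation: Al⁺ still has 2 valence electrons; Si⁺ still has 3 valence electrons.
All are still removing valence electrons, so compare the +1 ions as you would atoms: IE_2 generally rises across a period (higher Z_eff) and falls down a group (larger shell), subject to the usual subshell exceptions.
Valence configurations: Al⁺ [Ne]3s², Si⁺ [Ne]3s²3p¹.
Si⁺ loses a lone 3p electron whereas Al⁺ must break into a filled 3s² pair, so IE_2(Al) > IE_2(Si) even though Si has the higher nuclear charge.
Tabulated IE_2 (kJ/mol): Al 1817, Si 1577.
So the second ionization energies run Si < Al.

Si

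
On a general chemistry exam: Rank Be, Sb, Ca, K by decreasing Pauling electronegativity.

Be is in period 2, group 2; K is in period 4, group 1; Ca is in period 4, group 2; Sb is in period 5, group 15.
Smaller atoms with higher effective nuclear charge are more electronegative.
Neither a single period nor a single group — weigh both effects.
Ca > K: Ca lies to the right of K in period 4, so the across-period effect alone puts Ca higher.
Be > Ca: they share group 2; the group trend gives Be the larger value.
Sb > Be: period and group pull opposite ways; the across-period shift dominates (2.05 vs 1.57).
For reference (Pauling): Be 1.57, K 0.82, Ca 1.00, Sb 2.05.
So from highest to lowest: Sb > Be > Ca > K.

Sb > Be > Ca > K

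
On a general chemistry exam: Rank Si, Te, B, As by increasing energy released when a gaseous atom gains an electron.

B < As < Si < Te

B is in period 2, group 13; Si is in period 3, group 14; As is in period 4, group 15; Te is in period 5, group 16.
EA tends to increase across a period and decrease down a group, though the pattern is less regular than for IE or radius.
These sit on a diagonal, where the across-period and down-group effects partly cancel.
As > B: period and group pull opposite ways; the across-period shift dominates (78 vs 27 kJ/mol).
Si > As: the two effects oppose for this pair; the down-group effect wins (134 vs 78 kJ/mol).
Te > Si: period and group pull opposite ways; the across-period shift dominates (190 vs 134 kJ/mol).
For reference (kJ/mol): B 27, Si 134, As 78, Te 190.
So from lowest to highest: B < As < Si < Te.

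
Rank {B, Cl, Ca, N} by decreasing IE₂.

N > B > Cl > Ca

IE_2 is the cost of taking one more electron from the +1 cation: B⁺ still has 2 valence electrons; Cl⁺ still has 6 valence electrons; Ca⁺ still has 1 valence electron; N⁺ still has 4 valence electrons.
All are still removing valence electrons, so compare the +1 ions as you would atoms: IE_2 generally rises across a period (higher Z_eff) and falls down a group (larger shell), subject to the usual subshell exceptions.
Valence configurations: B⁺ [He]2s², Cl⁺ [Ne]3s²3p⁴, Ca⁺ [Ar]4s¹, N⁺ [He]2s²2p².
Tabulated IE_2 (kJ/mol): B 2427, Cl 2298, Ca 1145, N 2856.
So the second ionization energies run Ca < Cl < B < N.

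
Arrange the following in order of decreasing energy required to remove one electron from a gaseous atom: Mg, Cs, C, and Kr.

C is in period 2, group 14; Mg is in period 3, group 2; Kr is in period 4, group 18; Cs is in period 6, group 1.
First ionization energy rises across a period (greater Z_eff holds electrons more tightly) and falls down a group (valence electrons are farther from the nucleus).
Here both period and group differ, so the two effects have to be weighed against each other.
Mg > Cs: both effects reinforce here, so Mg is clearly the higher of the two.
C > Mg: relative to Mg, both the across-period and down-group shifts push C's first ionization energy up.
Kr > C: period and group pull opposite ways; the across-period shift dominates (1351 vs 1086 kJ/mol).
Approximate values (kJ/mol): C 1086, Mg 738, Kr 1351, Cs 376.
So from highest to lowest: Kr > C > Mg > Cs.

Kr, C, Mg, Cs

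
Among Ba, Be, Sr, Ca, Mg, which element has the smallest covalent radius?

Be is in period 2, group 2; Mg is in period 3, group 2; Ca is in period 4, group 2; Sr is in period 5, group 2; Ba is in period 6, group 2.
Atomic radius shrinks across a period as nuclear charge pulls the same shell inward, and grows down a group as new shells are added.
All are in group 2, so atomic radius increases down the group.
The smallest covalent radius among these belongs to Be.

Be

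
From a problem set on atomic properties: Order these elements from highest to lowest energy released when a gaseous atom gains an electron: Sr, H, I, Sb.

H is in period 1, group 1; Sr is in period 5, group 2; Sb is in period 5, group 15; I is in period 5, group 17.
Electron affinity generally becomes more exothermic across a period toward the halogens and less exothermic down a group.
These span different periods and groups, so the two trends combine.
H > Sr: the two effects oppose for this pair; the down-group effect wins (73 vs 5 kJ/mol).
Sb > H: period and group pull opposite ways; the across-period shift dominates (103 vs 73 kJ/mol).
I > Sb: I lies to the right of Sb in period 5, so the across-period effect alone puts I higher.
Tabulated electron affinity (kJ/mol): H 73, Sr 5, Sb 103, I 295.
So from highest to lowest: I > Sb > H > Sr.

I > Sb > H > Sr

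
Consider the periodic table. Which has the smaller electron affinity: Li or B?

B

Li is in period 2, group 1; B is in period 2, group 13.
Atoms with high Z_eff and room in the valence shell (especially the halogens) have the most exothermic electron affinities.
All lie in period 2; the across-period trend (electron affinity increases left to right) applies, with the exception below.
Note the exception: Li has a higher electron affinity than B, contrary to the simple trend — B's ns²np¹ configuration gives only a small electron affinity — the sparsely filled np subshell binds an added electron weakly.
For reference (kJ/mol): Li 60, B 27.
So B has the smaller electron affinity (B < Li).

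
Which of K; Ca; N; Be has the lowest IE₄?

K

After 3 electrons have been removed, what remains? K³⁺ is already 2 electrons into the core; Ca³⁺ is already 1 electron into the core; N³⁺ still has 2 valence electrons; Be³⁺ is already 1 electron into the core.
Usually core removal costs more than valence removal, but here the competition is close: a tightly held n=2 valence electron can cost more to remove than an n=3 core electron, so the actual values have to decide it.
Tabulated IE_4 (kJ/mol): K 5877, Ca 6491, N 7475, Be 21007.
Overall IE_4 order: K < Ca < N < Be.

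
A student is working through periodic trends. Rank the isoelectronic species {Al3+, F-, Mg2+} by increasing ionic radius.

Al3+, Mg2+, F-

All of these have 10 electrons, so size is governed by nuclear charge alone: the more protons, the stronger the pull on the same electron cloud, and the smaller the ion.
Nuclear charges: Al3+ (Z=13), Mg2+ (Z=12), F- (Z=9).
Smallest to largest: Al3+ < Mg2+ < F-.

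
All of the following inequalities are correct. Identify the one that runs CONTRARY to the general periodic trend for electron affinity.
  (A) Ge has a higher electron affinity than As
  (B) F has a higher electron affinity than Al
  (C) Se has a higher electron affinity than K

(A)

The general trend: electron affinity increases across a period and decreases down a group.
(A) Ge (period 4, group 14) vs As (period 4, group 15): the stated order contradicts the simple trend.
(B) F (period 2, group 17) vs Al (period 3, group 13): the stated order agrees with the simple trend.
(C) Se (period 4, group 16) vs K (period 4, group 1): the stated order agrees with the simple trend.
The exception is (A): adding an electron to As's half-filled 4p³ is unfavourable, so Ge (4p²) has the more exothermic EA.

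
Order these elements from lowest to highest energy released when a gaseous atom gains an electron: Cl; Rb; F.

Rb, F, Cl

F is in period 2, group 17; Cl is in period 3, group 17; Rb is in period 5, group 1.
Atoms with high Z_eff and room in the valence shell (especially the halogens) have the most exothermic electron affinities.
Neither a single period nor a single group — weigh both effects.
F > Rb: relative to Rb, both the across-period and down-group shifts push F's electron affinity up.
Cl > F: this pair runs against the simple trend — see the exception note.
Note the exception: Cl has a higher electron affinity than F, contrary to the simple trend — F's small 2p subshell makes the incoming electron feel strong e⁻–e⁻ repulsion, so Cl actually releases more energy on gaining an electron.
Approximate values (kJ/mol): F 328, Cl 349, Rb 47.
So from lowest to highest: Rb < F < Cl.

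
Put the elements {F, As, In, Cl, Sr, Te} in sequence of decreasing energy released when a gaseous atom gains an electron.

Cl > F > Te > As > In > Sr

F is in period 2, group 17; Cl is in period 3, group 17; As is in period 4, group 15; Sr is in period 5, group 2; In is in period 5, group 13; Te is in period 5, group 16.
Adding an electron releases more energy for atoms nearer the top right (short of the noble gases).
Here both period and group differ, so the two effects have to be weighed against each other.
In > Sr: In lies to the right of Sr in period 5, so the across-period effect alone puts In higher.
As > In: relative to In, both the across-period and down-group shifts push As's electron affinity up.
Te > As: the two effects oppose for this pair; the across-period effect wins (190 vs 78 kJ/mol).
F > Te: both effects reinforce here, so F is clearly the higher of the two.
Cl > F: this pair runs against the simple trend — see the exception note.
Note the exception: Cl has a higher electron affinity than F, contrary to the simple trend — F's small 2p subshell makes the incoming electron feel strong e⁻–e⁻ repulsion, so Cl actually releases more energy on gaining an electron.
For reference (kJ/mol): F 328, Cl 349, As 78, Sr 5, In 29, Te 190.
So from highest to lowest: Cl > F > Te > As > In > Sr.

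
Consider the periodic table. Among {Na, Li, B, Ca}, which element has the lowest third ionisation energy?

After 2 electrons have been removed, what remains? Na²⁺ is already 1 electron into the core; Li²⁺ is already 1 electron into the core; B²⁺ still has 1 valence electron; Ca²⁺ is the bare [Ar] core.
Breaking into a closed-shell core is much more expensive than removing a leftover valence electron — Ca, Na and Li have the largest IE_3 here.
Approximate IE_3 values (kJ/mol): Na 6910, Li 11815, B 3660, Ca 4912.
Overall IE_3 order: B < Ca < Na < Li.

B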